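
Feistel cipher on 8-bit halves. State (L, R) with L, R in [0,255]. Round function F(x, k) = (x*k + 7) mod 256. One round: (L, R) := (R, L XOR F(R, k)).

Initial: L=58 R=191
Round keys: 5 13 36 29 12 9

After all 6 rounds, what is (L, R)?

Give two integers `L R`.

Answer: 0 77

Derivation:
Round 1 (k=5): L=191 R=248
Round 2 (k=13): L=248 R=32
Round 3 (k=36): L=32 R=127
Round 4 (k=29): L=127 R=74
Round 5 (k=12): L=74 R=0
Round 6 (k=9): L=0 R=77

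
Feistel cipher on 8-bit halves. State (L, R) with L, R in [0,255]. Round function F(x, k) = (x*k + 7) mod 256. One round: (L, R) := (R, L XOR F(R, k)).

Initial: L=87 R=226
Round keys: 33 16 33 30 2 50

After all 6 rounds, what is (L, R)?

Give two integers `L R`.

Answer: 129 159

Derivation:
Round 1 (k=33): L=226 R=126
Round 2 (k=16): L=126 R=5
Round 3 (k=33): L=5 R=210
Round 4 (k=30): L=210 R=166
Round 5 (k=2): L=166 R=129
Round 6 (k=50): L=129 R=159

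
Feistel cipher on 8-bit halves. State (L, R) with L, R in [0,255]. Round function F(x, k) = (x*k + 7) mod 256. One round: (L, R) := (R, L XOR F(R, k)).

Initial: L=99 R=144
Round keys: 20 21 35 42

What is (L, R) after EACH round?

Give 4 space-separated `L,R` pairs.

Answer: 144,36 36,107 107,140 140,148

Derivation:
Round 1 (k=20): L=144 R=36
Round 2 (k=21): L=36 R=107
Round 3 (k=35): L=107 R=140
Round 4 (k=42): L=140 R=148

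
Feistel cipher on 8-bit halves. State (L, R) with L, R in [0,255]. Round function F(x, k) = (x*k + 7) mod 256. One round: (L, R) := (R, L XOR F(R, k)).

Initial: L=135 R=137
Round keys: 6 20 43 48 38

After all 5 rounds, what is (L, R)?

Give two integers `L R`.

Answer: 145 62

Derivation:
Round 1 (k=6): L=137 R=186
Round 2 (k=20): L=186 R=6
Round 3 (k=43): L=6 R=179
Round 4 (k=48): L=179 R=145
Round 5 (k=38): L=145 R=62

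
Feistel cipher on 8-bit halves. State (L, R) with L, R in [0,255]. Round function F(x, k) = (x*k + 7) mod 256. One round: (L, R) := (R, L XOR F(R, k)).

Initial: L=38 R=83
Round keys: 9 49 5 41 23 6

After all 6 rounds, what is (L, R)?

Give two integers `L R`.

Round 1 (k=9): L=83 R=212
Round 2 (k=49): L=212 R=200
Round 3 (k=5): L=200 R=59
Round 4 (k=41): L=59 R=178
Round 5 (k=23): L=178 R=62
Round 6 (k=6): L=62 R=201

Answer: 62 201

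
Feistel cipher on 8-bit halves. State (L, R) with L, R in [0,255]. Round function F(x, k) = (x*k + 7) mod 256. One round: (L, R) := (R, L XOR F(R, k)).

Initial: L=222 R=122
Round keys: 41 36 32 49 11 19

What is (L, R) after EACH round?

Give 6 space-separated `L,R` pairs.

Answer: 122,79 79,89 89,104 104,182 182,177 177,156

Derivation:
Round 1 (k=41): L=122 R=79
Round 2 (k=36): L=79 R=89
Round 3 (k=32): L=89 R=104
Round 4 (k=49): L=104 R=182
Round 5 (k=11): L=182 R=177
Round 6 (k=19): L=177 R=156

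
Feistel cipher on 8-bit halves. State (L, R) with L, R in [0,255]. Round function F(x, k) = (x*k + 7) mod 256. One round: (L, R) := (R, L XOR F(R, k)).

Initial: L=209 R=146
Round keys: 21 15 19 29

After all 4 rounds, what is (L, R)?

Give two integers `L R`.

Round 1 (k=21): L=146 R=208
Round 2 (k=15): L=208 R=165
Round 3 (k=19): L=165 R=150
Round 4 (k=29): L=150 R=160

Answer: 150 160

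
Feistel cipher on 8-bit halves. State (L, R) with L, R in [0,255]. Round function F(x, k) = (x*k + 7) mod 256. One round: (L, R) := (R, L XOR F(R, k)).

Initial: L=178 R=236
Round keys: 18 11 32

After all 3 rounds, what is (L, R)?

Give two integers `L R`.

Round 1 (k=18): L=236 R=45
Round 2 (k=11): L=45 R=26
Round 3 (k=32): L=26 R=106

Answer: 26 106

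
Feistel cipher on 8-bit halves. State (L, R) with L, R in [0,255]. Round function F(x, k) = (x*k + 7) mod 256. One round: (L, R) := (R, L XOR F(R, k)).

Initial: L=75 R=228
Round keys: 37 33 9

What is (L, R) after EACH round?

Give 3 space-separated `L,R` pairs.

Round 1 (k=37): L=228 R=176
Round 2 (k=33): L=176 R=83
Round 3 (k=9): L=83 R=66

Answer: 228,176 176,83 83,66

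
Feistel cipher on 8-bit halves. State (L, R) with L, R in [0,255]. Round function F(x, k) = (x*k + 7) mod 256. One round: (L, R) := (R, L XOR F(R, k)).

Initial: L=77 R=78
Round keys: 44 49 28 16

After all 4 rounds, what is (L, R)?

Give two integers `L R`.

Answer: 233 80

Derivation:
Round 1 (k=44): L=78 R=34
Round 2 (k=49): L=34 R=199
Round 3 (k=28): L=199 R=233
Round 4 (k=16): L=233 R=80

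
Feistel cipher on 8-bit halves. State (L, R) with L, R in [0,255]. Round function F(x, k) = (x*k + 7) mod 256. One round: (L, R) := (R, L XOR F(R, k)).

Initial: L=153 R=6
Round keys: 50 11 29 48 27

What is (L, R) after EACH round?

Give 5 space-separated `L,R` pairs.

Answer: 6,170 170,83 83,196 196,148 148,103

Derivation:
Round 1 (k=50): L=6 R=170
Round 2 (k=11): L=170 R=83
Round 3 (k=29): L=83 R=196
Round 4 (k=48): L=196 R=148
Round 5 (k=27): L=148 R=103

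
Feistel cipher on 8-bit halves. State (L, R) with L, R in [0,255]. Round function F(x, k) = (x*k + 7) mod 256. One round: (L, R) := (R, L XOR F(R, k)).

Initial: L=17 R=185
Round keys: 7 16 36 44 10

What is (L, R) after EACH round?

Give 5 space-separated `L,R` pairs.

Answer: 185,7 7,206 206,248 248,105 105,217

Derivation:
Round 1 (k=7): L=185 R=7
Round 2 (k=16): L=7 R=206
Round 3 (k=36): L=206 R=248
Round 4 (k=44): L=248 R=105
Round 5 (k=10): L=105 R=217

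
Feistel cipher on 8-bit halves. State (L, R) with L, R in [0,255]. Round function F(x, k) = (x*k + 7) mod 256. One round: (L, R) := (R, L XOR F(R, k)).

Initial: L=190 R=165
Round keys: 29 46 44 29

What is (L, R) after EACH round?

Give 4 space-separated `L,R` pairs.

Answer: 165,6 6,190 190,169 169,146

Derivation:
Round 1 (k=29): L=165 R=6
Round 2 (k=46): L=6 R=190
Round 3 (k=44): L=190 R=169
Round 4 (k=29): L=169 R=146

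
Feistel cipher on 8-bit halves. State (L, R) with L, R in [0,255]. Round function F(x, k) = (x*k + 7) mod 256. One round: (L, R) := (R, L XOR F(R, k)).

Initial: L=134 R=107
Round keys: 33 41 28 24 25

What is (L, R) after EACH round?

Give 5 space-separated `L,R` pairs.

Answer: 107,84 84,16 16,147 147,223 223,93

Derivation:
Round 1 (k=33): L=107 R=84
Round 2 (k=41): L=84 R=16
Round 3 (k=28): L=16 R=147
Round 4 (k=24): L=147 R=223
Round 5 (k=25): L=223 R=93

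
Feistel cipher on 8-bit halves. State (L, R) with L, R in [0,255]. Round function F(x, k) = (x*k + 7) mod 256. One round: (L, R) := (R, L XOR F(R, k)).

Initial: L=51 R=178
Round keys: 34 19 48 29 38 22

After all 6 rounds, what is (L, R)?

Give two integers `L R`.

Answer: 190 188

Derivation:
Round 1 (k=34): L=178 R=152
Round 2 (k=19): L=152 R=253
Round 3 (k=48): L=253 R=239
Round 4 (k=29): L=239 R=231
Round 5 (k=38): L=231 R=190
Round 6 (k=22): L=190 R=188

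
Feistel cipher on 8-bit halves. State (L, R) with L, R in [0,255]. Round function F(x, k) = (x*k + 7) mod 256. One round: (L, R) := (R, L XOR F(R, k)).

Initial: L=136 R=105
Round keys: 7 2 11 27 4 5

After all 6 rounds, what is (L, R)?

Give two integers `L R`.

Answer: 52 225

Derivation:
Round 1 (k=7): L=105 R=110
Round 2 (k=2): L=110 R=138
Round 3 (k=11): L=138 R=155
Round 4 (k=27): L=155 R=234
Round 5 (k=4): L=234 R=52
Round 6 (k=5): L=52 R=225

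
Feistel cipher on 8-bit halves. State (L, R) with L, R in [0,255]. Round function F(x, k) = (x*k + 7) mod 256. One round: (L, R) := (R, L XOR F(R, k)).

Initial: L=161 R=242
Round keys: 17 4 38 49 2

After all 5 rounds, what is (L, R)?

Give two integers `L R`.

Answer: 1 148

Derivation:
Round 1 (k=17): L=242 R=184
Round 2 (k=4): L=184 R=21
Round 3 (k=38): L=21 R=157
Round 4 (k=49): L=157 R=1
Round 5 (k=2): L=1 R=148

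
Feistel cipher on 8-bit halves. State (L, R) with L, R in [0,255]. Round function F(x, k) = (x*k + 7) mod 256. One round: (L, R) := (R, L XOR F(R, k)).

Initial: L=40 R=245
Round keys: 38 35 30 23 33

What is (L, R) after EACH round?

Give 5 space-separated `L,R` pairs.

Round 1 (k=38): L=245 R=77
Round 2 (k=35): L=77 R=123
Round 3 (k=30): L=123 R=60
Round 4 (k=23): L=60 R=16
Round 5 (k=33): L=16 R=43

Answer: 245,77 77,123 123,60 60,16 16,43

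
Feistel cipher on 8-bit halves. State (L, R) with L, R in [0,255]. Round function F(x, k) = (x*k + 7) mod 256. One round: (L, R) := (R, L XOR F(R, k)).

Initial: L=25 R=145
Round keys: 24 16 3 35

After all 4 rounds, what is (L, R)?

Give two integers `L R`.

Answer: 111 194

Derivation:
Round 1 (k=24): L=145 R=134
Round 2 (k=16): L=134 R=246
Round 3 (k=3): L=246 R=111
Round 4 (k=35): L=111 R=194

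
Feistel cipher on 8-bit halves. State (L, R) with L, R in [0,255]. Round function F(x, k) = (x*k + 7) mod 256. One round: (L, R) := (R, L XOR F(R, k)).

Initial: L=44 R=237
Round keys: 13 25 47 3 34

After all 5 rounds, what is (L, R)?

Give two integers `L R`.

Round 1 (k=13): L=237 R=60
Round 2 (k=25): L=60 R=14
Round 3 (k=47): L=14 R=165
Round 4 (k=3): L=165 R=248
Round 5 (k=34): L=248 R=82

Answer: 248 82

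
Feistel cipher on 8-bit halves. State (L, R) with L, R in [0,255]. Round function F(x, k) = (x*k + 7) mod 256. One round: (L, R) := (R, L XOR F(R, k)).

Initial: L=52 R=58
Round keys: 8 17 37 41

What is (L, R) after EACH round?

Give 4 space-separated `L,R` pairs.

Round 1 (k=8): L=58 R=227
Round 2 (k=17): L=227 R=32
Round 3 (k=37): L=32 R=68
Round 4 (k=41): L=68 R=203

Answer: 58,227 227,32 32,68 68,203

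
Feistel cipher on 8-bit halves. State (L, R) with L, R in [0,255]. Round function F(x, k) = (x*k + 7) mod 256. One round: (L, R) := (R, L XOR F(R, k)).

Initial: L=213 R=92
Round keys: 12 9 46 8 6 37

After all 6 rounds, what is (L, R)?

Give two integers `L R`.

Round 1 (k=12): L=92 R=130
Round 2 (k=9): L=130 R=197
Round 3 (k=46): L=197 R=239
Round 4 (k=8): L=239 R=186
Round 5 (k=6): L=186 R=140
Round 6 (k=37): L=140 R=249

Answer: 140 249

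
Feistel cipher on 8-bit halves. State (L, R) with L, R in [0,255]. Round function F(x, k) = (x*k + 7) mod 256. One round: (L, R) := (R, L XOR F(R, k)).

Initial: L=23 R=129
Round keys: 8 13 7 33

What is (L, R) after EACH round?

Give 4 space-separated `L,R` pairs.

Answer: 129,24 24,190 190,33 33,246

Derivation:
Round 1 (k=8): L=129 R=24
Round 2 (k=13): L=24 R=190
Round 3 (k=7): L=190 R=33
Round 4 (k=33): L=33 R=246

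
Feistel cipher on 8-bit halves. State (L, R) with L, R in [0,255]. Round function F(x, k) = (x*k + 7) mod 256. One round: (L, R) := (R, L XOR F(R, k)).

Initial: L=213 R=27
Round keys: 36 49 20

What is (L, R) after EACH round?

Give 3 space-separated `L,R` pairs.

Answer: 27,6 6,54 54,57

Derivation:
Round 1 (k=36): L=27 R=6
Round 2 (k=49): L=6 R=54
Round 3 (k=20): L=54 R=57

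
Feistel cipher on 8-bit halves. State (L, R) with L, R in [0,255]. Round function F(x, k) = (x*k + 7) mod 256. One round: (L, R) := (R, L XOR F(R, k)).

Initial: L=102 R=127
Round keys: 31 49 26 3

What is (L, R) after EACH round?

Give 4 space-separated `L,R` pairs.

Answer: 127,14 14,202 202,133 133,92

Derivation:
Round 1 (k=31): L=127 R=14
Round 2 (k=49): L=14 R=202
Round 3 (k=26): L=202 R=133
Round 4 (k=3): L=133 R=92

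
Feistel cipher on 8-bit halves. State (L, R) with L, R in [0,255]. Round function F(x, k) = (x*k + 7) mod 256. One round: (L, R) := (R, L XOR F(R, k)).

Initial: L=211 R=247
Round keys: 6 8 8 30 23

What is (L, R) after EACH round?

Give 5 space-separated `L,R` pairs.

Answer: 247,2 2,224 224,5 5,125 125,71

Derivation:
Round 1 (k=6): L=247 R=2
Round 2 (k=8): L=2 R=224
Round 3 (k=8): L=224 R=5
Round 4 (k=30): L=5 R=125
Round 5 (k=23): L=125 R=71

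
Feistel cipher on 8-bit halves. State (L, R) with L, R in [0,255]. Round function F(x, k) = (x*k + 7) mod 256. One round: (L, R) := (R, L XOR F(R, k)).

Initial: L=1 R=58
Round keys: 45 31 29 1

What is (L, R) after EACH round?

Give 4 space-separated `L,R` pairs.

Answer: 58,56 56,245 245,240 240,2

Derivation:
Round 1 (k=45): L=58 R=56
Round 2 (k=31): L=56 R=245
Round 3 (k=29): L=245 R=240
Round 4 (k=1): L=240 R=2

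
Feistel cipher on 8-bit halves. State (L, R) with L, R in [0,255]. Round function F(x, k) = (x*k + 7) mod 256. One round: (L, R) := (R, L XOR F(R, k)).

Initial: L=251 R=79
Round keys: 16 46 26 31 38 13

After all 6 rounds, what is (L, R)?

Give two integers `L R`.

Answer: 164 167

Derivation:
Round 1 (k=16): L=79 R=12
Round 2 (k=46): L=12 R=96
Round 3 (k=26): L=96 R=203
Round 4 (k=31): L=203 R=252
Round 5 (k=38): L=252 R=164
Round 6 (k=13): L=164 R=167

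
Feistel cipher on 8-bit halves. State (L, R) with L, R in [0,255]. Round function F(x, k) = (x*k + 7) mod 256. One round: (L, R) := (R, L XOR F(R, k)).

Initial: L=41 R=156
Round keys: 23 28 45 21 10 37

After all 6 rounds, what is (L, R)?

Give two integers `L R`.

Answer: 75 254

Derivation:
Round 1 (k=23): L=156 R=34
Round 2 (k=28): L=34 R=35
Round 3 (k=45): L=35 R=12
Round 4 (k=21): L=12 R=32
Round 5 (k=10): L=32 R=75
Round 6 (k=37): L=75 R=254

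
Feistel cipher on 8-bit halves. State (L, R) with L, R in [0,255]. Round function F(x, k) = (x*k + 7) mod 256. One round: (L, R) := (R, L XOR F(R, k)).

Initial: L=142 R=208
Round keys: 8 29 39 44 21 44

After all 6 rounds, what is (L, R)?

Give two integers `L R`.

Answer: 68 52

Derivation:
Round 1 (k=8): L=208 R=9
Round 2 (k=29): L=9 R=220
Round 3 (k=39): L=220 R=130
Round 4 (k=44): L=130 R=131
Round 5 (k=21): L=131 R=68
Round 6 (k=44): L=68 R=52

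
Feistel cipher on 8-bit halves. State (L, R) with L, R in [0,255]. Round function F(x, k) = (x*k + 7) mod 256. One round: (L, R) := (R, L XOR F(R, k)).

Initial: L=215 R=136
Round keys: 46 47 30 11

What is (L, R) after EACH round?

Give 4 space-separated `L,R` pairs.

Round 1 (k=46): L=136 R=160
Round 2 (k=47): L=160 R=239
Round 3 (k=30): L=239 R=169
Round 4 (k=11): L=169 R=165

Answer: 136,160 160,239 239,169 169,165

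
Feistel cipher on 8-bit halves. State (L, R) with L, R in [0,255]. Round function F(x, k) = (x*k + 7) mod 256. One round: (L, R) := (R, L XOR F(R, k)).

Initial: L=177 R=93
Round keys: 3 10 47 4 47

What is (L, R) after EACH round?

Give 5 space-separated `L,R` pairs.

Round 1 (k=3): L=93 R=175
Round 2 (k=10): L=175 R=128
Round 3 (k=47): L=128 R=40
Round 4 (k=4): L=40 R=39
Round 5 (k=47): L=39 R=24

Answer: 93,175 175,128 128,40 40,39 39,24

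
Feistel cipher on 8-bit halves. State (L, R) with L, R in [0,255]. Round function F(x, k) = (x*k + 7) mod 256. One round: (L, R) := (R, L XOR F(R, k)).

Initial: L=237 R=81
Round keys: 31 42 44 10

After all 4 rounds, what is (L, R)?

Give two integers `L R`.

Round 1 (k=31): L=81 R=59
Round 2 (k=42): L=59 R=228
Round 3 (k=44): L=228 R=12
Round 4 (k=10): L=12 R=155

Answer: 12 155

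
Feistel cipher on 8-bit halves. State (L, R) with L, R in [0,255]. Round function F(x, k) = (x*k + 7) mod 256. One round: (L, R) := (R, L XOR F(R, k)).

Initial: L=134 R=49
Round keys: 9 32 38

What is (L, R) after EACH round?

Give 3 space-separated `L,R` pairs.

Round 1 (k=9): L=49 R=70
Round 2 (k=32): L=70 R=246
Round 3 (k=38): L=246 R=205

Answer: 49,70 70,246 246,205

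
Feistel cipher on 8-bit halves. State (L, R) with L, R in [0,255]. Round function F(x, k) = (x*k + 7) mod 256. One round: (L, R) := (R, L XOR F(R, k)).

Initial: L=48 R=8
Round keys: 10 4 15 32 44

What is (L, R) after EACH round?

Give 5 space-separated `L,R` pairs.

Answer: 8,103 103,171 171,107 107,204 204,124

Derivation:
Round 1 (k=10): L=8 R=103
Round 2 (k=4): L=103 R=171
Round 3 (k=15): L=171 R=107
Round 4 (k=32): L=107 R=204
Round 5 (k=44): L=204 R=124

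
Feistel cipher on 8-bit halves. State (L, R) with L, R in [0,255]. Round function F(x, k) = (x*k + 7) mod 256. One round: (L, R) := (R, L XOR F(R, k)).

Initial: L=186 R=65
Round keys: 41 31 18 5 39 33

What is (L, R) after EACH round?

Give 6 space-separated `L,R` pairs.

Answer: 65,202 202,60 60,245 245,236 236,14 14,57

Derivation:
Round 1 (k=41): L=65 R=202
Round 2 (k=31): L=202 R=60
Round 3 (k=18): L=60 R=245
Round 4 (k=5): L=245 R=236
Round 5 (k=39): L=236 R=14
Round 6 (k=33): L=14 R=57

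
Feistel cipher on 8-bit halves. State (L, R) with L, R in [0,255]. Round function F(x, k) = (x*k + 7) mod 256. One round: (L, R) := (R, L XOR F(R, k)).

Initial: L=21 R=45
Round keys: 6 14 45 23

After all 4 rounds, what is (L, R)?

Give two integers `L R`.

Round 1 (k=6): L=45 R=0
Round 2 (k=14): L=0 R=42
Round 3 (k=45): L=42 R=105
Round 4 (k=23): L=105 R=92

Answer: 105 92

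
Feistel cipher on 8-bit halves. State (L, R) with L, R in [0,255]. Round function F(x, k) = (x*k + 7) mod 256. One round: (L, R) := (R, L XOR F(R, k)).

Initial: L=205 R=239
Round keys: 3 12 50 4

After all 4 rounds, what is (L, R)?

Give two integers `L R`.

Answer: 230 67

Derivation:
Round 1 (k=3): L=239 R=25
Round 2 (k=12): L=25 R=220
Round 3 (k=50): L=220 R=230
Round 4 (k=4): L=230 R=67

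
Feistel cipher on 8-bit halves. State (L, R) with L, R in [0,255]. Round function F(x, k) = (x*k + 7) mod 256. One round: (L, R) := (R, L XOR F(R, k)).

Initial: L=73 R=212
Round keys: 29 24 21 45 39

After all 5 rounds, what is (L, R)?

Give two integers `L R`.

Answer: 248 43

Derivation:
Round 1 (k=29): L=212 R=66
Round 2 (k=24): L=66 R=227
Round 3 (k=21): L=227 R=228
Round 4 (k=45): L=228 R=248
Round 5 (k=39): L=248 R=43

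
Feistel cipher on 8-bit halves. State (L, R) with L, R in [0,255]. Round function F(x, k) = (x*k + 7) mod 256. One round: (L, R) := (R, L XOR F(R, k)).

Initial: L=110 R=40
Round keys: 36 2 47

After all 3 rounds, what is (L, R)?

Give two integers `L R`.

Round 1 (k=36): L=40 R=201
Round 2 (k=2): L=201 R=177
Round 3 (k=47): L=177 R=79

Answer: 177 79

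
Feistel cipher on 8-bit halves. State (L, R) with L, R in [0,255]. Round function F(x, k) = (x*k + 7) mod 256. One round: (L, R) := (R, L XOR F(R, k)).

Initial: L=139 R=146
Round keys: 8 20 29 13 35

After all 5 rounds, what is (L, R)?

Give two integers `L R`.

Round 1 (k=8): L=146 R=28
Round 2 (k=20): L=28 R=165
Round 3 (k=29): L=165 R=164
Round 4 (k=13): L=164 R=254
Round 5 (k=35): L=254 R=101

Answer: 254 101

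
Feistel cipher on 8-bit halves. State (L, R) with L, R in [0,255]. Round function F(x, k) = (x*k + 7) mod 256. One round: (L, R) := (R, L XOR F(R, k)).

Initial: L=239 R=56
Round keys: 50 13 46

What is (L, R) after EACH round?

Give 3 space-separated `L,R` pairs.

Round 1 (k=50): L=56 R=24
Round 2 (k=13): L=24 R=7
Round 3 (k=46): L=7 R=81

Answer: 56,24 24,7 7,81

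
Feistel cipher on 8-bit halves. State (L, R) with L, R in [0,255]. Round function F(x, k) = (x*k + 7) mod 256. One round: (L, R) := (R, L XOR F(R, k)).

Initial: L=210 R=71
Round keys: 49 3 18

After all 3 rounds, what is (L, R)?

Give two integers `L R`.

Answer: 172 83

Derivation:
Round 1 (k=49): L=71 R=76
Round 2 (k=3): L=76 R=172
Round 3 (k=18): L=172 R=83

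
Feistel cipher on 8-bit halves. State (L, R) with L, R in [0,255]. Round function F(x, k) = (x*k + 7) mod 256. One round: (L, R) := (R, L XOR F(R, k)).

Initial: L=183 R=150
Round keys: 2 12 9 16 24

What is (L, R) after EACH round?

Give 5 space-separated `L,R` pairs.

Answer: 150,132 132,161 161,52 52,230 230,163

Derivation:
Round 1 (k=2): L=150 R=132
Round 2 (k=12): L=132 R=161
Round 3 (k=9): L=161 R=52
Round 4 (k=16): L=52 R=230
Round 5 (k=24): L=230 R=163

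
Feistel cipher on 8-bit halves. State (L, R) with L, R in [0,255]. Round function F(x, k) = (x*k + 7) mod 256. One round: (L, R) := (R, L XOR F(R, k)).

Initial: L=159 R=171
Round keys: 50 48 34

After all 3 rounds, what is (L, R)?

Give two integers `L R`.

Round 1 (k=50): L=171 R=242
Round 2 (k=48): L=242 R=204
Round 3 (k=34): L=204 R=237

Answer: 204 237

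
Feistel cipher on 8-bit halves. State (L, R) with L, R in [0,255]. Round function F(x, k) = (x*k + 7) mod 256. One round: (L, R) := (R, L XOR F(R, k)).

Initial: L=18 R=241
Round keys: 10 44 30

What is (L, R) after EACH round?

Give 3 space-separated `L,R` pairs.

Answer: 241,99 99,250 250,48

Derivation:
Round 1 (k=10): L=241 R=99
Round 2 (k=44): L=99 R=250
Round 3 (k=30): L=250 R=48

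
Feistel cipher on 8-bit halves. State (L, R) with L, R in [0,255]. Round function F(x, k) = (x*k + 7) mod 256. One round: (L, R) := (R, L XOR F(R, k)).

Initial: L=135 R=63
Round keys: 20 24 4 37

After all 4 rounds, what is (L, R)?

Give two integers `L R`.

Round 1 (k=20): L=63 R=116
Round 2 (k=24): L=116 R=216
Round 3 (k=4): L=216 R=19
Round 4 (k=37): L=19 R=30

Answer: 19 30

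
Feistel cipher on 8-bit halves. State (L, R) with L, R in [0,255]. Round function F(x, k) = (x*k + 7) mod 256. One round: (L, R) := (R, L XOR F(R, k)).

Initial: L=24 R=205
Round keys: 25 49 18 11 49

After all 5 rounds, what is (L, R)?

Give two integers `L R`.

Round 1 (k=25): L=205 R=20
Round 2 (k=49): L=20 R=22
Round 3 (k=18): L=22 R=135
Round 4 (k=11): L=135 R=194
Round 5 (k=49): L=194 R=174

Answer: 194 174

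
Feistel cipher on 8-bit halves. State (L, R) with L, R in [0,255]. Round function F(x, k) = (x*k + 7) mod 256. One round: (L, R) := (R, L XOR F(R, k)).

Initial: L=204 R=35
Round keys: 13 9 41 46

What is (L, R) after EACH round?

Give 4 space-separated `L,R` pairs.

Round 1 (k=13): L=35 R=2
Round 2 (k=9): L=2 R=58
Round 3 (k=41): L=58 R=83
Round 4 (k=46): L=83 R=203

Answer: 35,2 2,58 58,83 83,203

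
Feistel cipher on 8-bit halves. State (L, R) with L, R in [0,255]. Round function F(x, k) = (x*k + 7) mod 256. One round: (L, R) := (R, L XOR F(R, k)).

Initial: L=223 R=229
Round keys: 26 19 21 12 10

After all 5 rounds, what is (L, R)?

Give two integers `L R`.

Answer: 207 72

Derivation:
Round 1 (k=26): L=229 R=150
Round 2 (k=19): L=150 R=204
Round 3 (k=21): L=204 R=85
Round 4 (k=12): L=85 R=207
Round 5 (k=10): L=207 R=72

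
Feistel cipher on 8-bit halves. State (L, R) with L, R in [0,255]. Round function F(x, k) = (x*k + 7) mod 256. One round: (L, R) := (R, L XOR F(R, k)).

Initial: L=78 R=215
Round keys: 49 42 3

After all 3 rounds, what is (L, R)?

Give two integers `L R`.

Answer: 16 87

Derivation:
Round 1 (k=49): L=215 R=96
Round 2 (k=42): L=96 R=16
Round 3 (k=3): L=16 R=87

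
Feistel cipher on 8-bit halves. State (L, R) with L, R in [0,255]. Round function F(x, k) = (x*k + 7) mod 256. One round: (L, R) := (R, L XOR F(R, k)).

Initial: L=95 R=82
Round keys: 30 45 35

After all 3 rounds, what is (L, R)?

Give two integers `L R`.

Round 1 (k=30): L=82 R=252
Round 2 (k=45): L=252 R=1
Round 3 (k=35): L=1 R=214

Answer: 1 214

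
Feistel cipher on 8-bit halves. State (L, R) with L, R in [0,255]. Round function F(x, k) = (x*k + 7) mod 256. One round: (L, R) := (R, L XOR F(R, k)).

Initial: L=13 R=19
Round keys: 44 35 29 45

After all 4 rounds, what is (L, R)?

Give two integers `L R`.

Answer: 239 128

Derivation:
Round 1 (k=44): L=19 R=70
Round 2 (k=35): L=70 R=138
Round 3 (k=29): L=138 R=239
Round 4 (k=45): L=239 R=128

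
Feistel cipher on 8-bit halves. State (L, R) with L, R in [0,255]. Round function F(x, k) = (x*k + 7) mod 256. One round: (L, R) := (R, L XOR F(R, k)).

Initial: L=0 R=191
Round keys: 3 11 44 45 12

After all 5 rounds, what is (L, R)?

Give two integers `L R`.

Round 1 (k=3): L=191 R=68
Round 2 (k=11): L=68 R=76
Round 3 (k=44): L=76 R=83
Round 4 (k=45): L=83 R=210
Round 5 (k=12): L=210 R=140

Answer: 210 140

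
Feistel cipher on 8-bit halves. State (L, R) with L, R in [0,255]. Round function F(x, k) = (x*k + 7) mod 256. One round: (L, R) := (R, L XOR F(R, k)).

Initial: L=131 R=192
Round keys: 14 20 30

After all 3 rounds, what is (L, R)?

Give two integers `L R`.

Round 1 (k=14): L=192 R=4
Round 2 (k=20): L=4 R=151
Round 3 (k=30): L=151 R=189

Answer: 151 189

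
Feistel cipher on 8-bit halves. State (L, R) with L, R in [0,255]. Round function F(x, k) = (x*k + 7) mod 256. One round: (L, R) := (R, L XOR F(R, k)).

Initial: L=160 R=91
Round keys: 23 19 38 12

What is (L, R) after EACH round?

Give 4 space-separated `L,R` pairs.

Answer: 91,148 148,88 88,131 131,115

Derivation:
Round 1 (k=23): L=91 R=148
Round 2 (k=19): L=148 R=88
Round 3 (k=38): L=88 R=131
Round 4 (k=12): L=131 R=115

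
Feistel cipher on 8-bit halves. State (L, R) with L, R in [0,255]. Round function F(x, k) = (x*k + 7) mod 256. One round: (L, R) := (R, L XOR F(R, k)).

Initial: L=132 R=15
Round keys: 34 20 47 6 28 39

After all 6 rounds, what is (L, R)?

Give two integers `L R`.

Round 1 (k=34): L=15 R=129
Round 2 (k=20): L=129 R=20
Round 3 (k=47): L=20 R=50
Round 4 (k=6): L=50 R=39
Round 5 (k=28): L=39 R=121
Round 6 (k=39): L=121 R=81

Answer: 121 81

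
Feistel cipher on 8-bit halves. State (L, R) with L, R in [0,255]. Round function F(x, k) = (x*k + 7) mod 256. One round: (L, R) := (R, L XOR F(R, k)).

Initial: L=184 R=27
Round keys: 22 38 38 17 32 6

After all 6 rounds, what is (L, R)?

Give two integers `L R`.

Round 1 (k=22): L=27 R=225
Round 2 (k=38): L=225 R=118
Round 3 (k=38): L=118 R=106
Round 4 (k=17): L=106 R=103
Round 5 (k=32): L=103 R=141
Round 6 (k=6): L=141 R=50

Answer: 141 50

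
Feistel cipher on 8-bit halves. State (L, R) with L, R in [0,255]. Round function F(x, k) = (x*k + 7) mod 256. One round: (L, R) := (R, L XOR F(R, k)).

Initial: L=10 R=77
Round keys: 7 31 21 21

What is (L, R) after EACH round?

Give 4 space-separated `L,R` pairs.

Answer: 77,40 40,146 146,41 41,246

Derivation:
Round 1 (k=7): L=77 R=40
Round 2 (k=31): L=40 R=146
Round 3 (k=21): L=146 R=41
Round 4 (k=21): L=41 R=246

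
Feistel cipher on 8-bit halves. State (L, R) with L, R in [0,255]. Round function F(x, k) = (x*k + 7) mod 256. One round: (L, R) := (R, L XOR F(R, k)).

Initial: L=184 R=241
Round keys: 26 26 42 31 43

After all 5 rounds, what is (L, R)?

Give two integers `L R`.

Answer: 105 212

Derivation:
Round 1 (k=26): L=241 R=57
Round 2 (k=26): L=57 R=32
Round 3 (k=42): L=32 R=126
Round 4 (k=31): L=126 R=105
Round 5 (k=43): L=105 R=212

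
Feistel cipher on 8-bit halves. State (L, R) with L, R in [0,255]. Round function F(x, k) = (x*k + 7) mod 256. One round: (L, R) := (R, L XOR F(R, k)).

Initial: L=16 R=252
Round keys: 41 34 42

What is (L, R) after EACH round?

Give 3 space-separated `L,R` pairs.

Answer: 252,115 115,177 177,98

Derivation:
Round 1 (k=41): L=252 R=115
Round 2 (k=34): L=115 R=177
Round 3 (k=42): L=177 R=98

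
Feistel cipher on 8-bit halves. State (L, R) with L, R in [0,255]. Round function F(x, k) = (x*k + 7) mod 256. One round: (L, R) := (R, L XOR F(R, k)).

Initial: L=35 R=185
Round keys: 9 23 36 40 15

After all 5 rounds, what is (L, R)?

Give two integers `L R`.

Round 1 (k=9): L=185 R=171
Round 2 (k=23): L=171 R=221
Round 3 (k=36): L=221 R=176
Round 4 (k=40): L=176 R=90
Round 5 (k=15): L=90 R=253

Answer: 90 253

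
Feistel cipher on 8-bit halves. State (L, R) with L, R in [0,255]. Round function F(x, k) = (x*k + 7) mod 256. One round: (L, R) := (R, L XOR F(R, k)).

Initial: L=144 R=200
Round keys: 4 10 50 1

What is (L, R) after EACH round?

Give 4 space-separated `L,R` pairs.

Answer: 200,183 183,229 229,118 118,152

Derivation:
Round 1 (k=4): L=200 R=183
Round 2 (k=10): L=183 R=229
Round 3 (k=50): L=229 R=118
Round 4 (k=1): L=118 R=152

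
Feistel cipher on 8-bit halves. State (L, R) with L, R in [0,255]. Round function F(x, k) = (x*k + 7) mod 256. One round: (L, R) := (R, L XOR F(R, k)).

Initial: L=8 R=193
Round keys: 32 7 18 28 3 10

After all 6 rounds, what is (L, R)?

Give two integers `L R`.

Answer: 23 19

Derivation:
Round 1 (k=32): L=193 R=47
Round 2 (k=7): L=47 R=145
Round 3 (k=18): L=145 R=22
Round 4 (k=28): L=22 R=254
Round 5 (k=3): L=254 R=23
Round 6 (k=10): L=23 R=19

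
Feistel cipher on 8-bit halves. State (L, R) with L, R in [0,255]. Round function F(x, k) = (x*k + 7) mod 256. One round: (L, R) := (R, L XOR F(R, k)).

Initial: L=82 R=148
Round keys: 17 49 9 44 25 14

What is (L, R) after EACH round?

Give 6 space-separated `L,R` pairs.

Round 1 (k=17): L=148 R=137
Round 2 (k=49): L=137 R=212
Round 3 (k=9): L=212 R=242
Round 4 (k=44): L=242 R=75
Round 5 (k=25): L=75 R=168
Round 6 (k=14): L=168 R=124

Answer: 148,137 137,212 212,242 242,75 75,168 168,124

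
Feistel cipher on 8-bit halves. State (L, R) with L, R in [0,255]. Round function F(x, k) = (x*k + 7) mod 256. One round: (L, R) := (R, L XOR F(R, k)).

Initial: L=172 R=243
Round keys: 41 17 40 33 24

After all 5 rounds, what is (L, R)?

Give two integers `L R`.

Answer: 230 190

Derivation:
Round 1 (k=41): L=243 R=94
Round 2 (k=17): L=94 R=182
Round 3 (k=40): L=182 R=41
Round 4 (k=33): L=41 R=230
Round 5 (k=24): L=230 R=190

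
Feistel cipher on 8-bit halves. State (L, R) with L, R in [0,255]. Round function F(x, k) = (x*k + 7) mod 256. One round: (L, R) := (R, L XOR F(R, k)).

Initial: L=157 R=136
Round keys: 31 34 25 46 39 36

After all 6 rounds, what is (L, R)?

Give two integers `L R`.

Round 1 (k=31): L=136 R=226
Round 2 (k=34): L=226 R=131
Round 3 (k=25): L=131 R=48
Round 4 (k=46): L=48 R=36
Round 5 (k=39): L=36 R=179
Round 6 (k=36): L=179 R=23

Answer: 179 23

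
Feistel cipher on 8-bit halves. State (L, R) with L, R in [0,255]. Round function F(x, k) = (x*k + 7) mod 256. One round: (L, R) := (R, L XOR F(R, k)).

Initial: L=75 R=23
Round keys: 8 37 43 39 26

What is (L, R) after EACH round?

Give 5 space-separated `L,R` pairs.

Answer: 23,244 244,92 92,143 143,140 140,176

Derivation:
Round 1 (k=8): L=23 R=244
Round 2 (k=37): L=244 R=92
Round 3 (k=43): L=92 R=143
Round 4 (k=39): L=143 R=140
Round 5 (k=26): L=140 R=176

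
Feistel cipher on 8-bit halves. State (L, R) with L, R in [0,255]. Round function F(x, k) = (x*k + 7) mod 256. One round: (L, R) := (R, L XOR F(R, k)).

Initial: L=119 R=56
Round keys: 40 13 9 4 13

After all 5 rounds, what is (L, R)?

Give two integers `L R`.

Answer: 48 137

Derivation:
Round 1 (k=40): L=56 R=176
Round 2 (k=13): L=176 R=207
Round 3 (k=9): L=207 R=254
Round 4 (k=4): L=254 R=48
Round 5 (k=13): L=48 R=137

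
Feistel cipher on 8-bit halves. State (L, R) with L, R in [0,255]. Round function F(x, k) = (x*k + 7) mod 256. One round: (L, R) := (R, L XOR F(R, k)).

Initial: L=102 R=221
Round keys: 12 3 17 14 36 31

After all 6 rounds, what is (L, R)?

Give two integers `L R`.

Answer: 72 29

Derivation:
Round 1 (k=12): L=221 R=5
Round 2 (k=3): L=5 R=203
Round 3 (k=17): L=203 R=135
Round 4 (k=14): L=135 R=162
Round 5 (k=36): L=162 R=72
Round 6 (k=31): L=72 R=29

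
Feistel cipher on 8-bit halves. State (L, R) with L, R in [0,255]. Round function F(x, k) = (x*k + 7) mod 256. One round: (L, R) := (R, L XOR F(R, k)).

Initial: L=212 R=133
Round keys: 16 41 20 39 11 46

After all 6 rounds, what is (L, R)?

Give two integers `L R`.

Answer: 71 57

Derivation:
Round 1 (k=16): L=133 R=131
Round 2 (k=41): L=131 R=135
Round 3 (k=20): L=135 R=16
Round 4 (k=39): L=16 R=240
Round 5 (k=11): L=240 R=71
Round 6 (k=46): L=71 R=57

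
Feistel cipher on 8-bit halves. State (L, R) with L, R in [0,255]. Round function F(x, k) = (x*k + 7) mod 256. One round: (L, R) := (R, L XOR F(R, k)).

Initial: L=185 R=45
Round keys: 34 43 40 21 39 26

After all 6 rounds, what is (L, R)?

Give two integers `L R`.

Round 1 (k=34): L=45 R=184
Round 2 (k=43): L=184 R=194
Round 3 (k=40): L=194 R=239
Round 4 (k=21): L=239 R=96
Round 5 (k=39): L=96 R=72
Round 6 (k=26): L=72 R=55

Answer: 72 55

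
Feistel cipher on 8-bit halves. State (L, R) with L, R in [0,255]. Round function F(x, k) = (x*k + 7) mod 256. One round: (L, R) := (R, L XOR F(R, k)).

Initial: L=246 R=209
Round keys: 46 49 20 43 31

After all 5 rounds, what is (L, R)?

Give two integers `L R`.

Answer: 44 91

Derivation:
Round 1 (k=46): L=209 R=99
Round 2 (k=49): L=99 R=43
Round 3 (k=20): L=43 R=0
Round 4 (k=43): L=0 R=44
Round 5 (k=31): L=44 R=91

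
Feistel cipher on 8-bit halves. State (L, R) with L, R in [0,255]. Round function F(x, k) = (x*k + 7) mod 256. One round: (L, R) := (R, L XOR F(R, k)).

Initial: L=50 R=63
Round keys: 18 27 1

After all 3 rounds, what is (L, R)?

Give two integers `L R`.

Round 1 (k=18): L=63 R=71
Round 2 (k=27): L=71 R=187
Round 3 (k=1): L=187 R=133

Answer: 187 133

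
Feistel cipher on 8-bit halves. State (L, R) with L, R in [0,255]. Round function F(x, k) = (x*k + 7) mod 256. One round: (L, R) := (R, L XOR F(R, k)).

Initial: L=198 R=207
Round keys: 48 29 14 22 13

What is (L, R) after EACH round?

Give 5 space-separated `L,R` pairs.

Round 1 (k=48): L=207 R=17
Round 2 (k=29): L=17 R=59
Round 3 (k=14): L=59 R=80
Round 4 (k=22): L=80 R=220
Round 5 (k=13): L=220 R=99

Answer: 207,17 17,59 59,80 80,220 220,99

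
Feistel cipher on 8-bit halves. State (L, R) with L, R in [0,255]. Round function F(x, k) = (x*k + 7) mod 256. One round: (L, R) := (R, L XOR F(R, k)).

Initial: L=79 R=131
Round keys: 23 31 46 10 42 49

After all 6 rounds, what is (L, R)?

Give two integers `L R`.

Answer: 245 224

Derivation:
Round 1 (k=23): L=131 R=131
Round 2 (k=31): L=131 R=103
Round 3 (k=46): L=103 R=10
Round 4 (k=10): L=10 R=12
Round 5 (k=42): L=12 R=245
Round 6 (k=49): L=245 R=224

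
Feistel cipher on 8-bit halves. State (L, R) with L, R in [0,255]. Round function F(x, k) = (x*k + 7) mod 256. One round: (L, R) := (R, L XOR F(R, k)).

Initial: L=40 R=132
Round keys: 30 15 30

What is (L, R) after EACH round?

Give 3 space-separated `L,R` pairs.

Answer: 132,87 87,164 164,104

Derivation:
Round 1 (k=30): L=132 R=87
Round 2 (k=15): L=87 R=164
Round 3 (k=30): L=164 R=104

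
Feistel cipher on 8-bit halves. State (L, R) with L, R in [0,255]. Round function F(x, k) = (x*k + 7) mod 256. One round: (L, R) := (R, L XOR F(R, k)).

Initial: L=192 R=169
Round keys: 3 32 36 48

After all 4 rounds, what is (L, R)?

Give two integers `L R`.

Answer: 189 153

Derivation:
Round 1 (k=3): L=169 R=194
Round 2 (k=32): L=194 R=238
Round 3 (k=36): L=238 R=189
Round 4 (k=48): L=189 R=153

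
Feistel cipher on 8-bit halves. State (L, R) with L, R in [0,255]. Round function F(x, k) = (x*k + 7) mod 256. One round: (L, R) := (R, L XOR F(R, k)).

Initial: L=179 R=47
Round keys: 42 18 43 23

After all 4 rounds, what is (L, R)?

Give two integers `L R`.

Answer: 101 54

Derivation:
Round 1 (k=42): L=47 R=14
Round 2 (k=18): L=14 R=44
Round 3 (k=43): L=44 R=101
Round 4 (k=23): L=101 R=54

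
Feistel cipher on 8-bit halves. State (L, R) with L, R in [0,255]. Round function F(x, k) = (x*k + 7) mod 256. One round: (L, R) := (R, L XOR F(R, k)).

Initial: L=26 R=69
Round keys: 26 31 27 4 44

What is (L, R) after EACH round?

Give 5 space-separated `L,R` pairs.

Round 1 (k=26): L=69 R=19
Round 2 (k=31): L=19 R=17
Round 3 (k=27): L=17 R=193
Round 4 (k=4): L=193 R=26
Round 5 (k=44): L=26 R=190

Answer: 69,19 19,17 17,193 193,26 26,190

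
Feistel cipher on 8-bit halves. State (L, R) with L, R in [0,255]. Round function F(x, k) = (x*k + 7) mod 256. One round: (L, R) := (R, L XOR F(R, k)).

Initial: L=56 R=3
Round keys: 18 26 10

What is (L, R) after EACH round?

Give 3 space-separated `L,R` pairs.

Round 1 (k=18): L=3 R=5
Round 2 (k=26): L=5 R=138
Round 3 (k=10): L=138 R=110

Answer: 3,5 5,138 138,110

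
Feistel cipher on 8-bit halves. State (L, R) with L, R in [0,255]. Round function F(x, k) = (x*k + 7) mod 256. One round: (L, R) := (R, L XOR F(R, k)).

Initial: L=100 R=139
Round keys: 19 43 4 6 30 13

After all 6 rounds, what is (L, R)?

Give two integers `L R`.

Round 1 (k=19): L=139 R=60
Round 2 (k=43): L=60 R=144
Round 3 (k=4): L=144 R=123
Round 4 (k=6): L=123 R=121
Round 5 (k=30): L=121 R=78
Round 6 (k=13): L=78 R=132

Answer: 78 132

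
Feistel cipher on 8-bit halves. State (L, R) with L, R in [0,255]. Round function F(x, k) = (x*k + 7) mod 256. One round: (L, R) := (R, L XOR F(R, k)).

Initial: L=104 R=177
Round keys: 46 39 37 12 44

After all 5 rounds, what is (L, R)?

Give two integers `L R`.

Round 1 (k=46): L=177 R=189
Round 2 (k=39): L=189 R=99
Round 3 (k=37): L=99 R=235
Round 4 (k=12): L=235 R=104
Round 5 (k=44): L=104 R=12

Answer: 104 12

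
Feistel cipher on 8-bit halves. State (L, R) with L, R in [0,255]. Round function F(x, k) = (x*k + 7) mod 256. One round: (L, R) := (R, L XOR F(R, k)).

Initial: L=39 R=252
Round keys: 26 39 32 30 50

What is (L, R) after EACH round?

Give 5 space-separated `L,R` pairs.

Answer: 252,184 184,243 243,223 223,218 218,68

Derivation:
Round 1 (k=26): L=252 R=184
Round 2 (k=39): L=184 R=243
Round 3 (k=32): L=243 R=223
Round 4 (k=30): L=223 R=218
Round 5 (k=50): L=218 R=68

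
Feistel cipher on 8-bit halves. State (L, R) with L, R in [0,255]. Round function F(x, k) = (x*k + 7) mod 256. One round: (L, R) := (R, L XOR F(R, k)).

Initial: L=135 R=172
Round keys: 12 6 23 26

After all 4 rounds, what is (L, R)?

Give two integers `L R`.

Round 1 (k=12): L=172 R=144
Round 2 (k=6): L=144 R=203
Round 3 (k=23): L=203 R=212
Round 4 (k=26): L=212 R=68

Answer: 212 68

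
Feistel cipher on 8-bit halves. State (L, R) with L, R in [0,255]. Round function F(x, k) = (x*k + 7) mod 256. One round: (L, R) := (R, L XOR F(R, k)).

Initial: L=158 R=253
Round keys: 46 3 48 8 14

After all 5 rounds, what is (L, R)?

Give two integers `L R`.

Round 1 (k=46): L=253 R=227
Round 2 (k=3): L=227 R=77
Round 3 (k=48): L=77 R=148
Round 4 (k=8): L=148 R=234
Round 5 (k=14): L=234 R=71

Answer: 234 71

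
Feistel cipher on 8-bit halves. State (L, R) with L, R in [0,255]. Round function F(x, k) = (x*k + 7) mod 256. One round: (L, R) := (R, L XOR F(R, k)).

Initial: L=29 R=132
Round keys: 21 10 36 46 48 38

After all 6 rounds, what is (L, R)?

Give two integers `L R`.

Round 1 (k=21): L=132 R=198
Round 2 (k=10): L=198 R=71
Round 3 (k=36): L=71 R=197
Round 4 (k=46): L=197 R=42
Round 5 (k=48): L=42 R=34
Round 6 (k=38): L=34 R=57

Answer: 34 57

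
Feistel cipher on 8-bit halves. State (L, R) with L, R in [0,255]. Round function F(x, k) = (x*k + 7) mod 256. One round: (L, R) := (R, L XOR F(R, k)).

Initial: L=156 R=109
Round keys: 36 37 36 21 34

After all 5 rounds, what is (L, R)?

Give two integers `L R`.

Answer: 60 187

Derivation:
Round 1 (k=36): L=109 R=199
Round 2 (k=37): L=199 R=167
Round 3 (k=36): L=167 R=68
Round 4 (k=21): L=68 R=60
Round 5 (k=34): L=60 R=187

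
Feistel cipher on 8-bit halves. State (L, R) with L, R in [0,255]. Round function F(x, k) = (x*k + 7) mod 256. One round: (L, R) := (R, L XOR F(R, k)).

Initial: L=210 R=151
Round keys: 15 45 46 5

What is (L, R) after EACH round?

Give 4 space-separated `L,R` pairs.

Round 1 (k=15): L=151 R=50
Round 2 (k=45): L=50 R=70
Round 3 (k=46): L=70 R=169
Round 4 (k=5): L=169 R=18

Answer: 151,50 50,70 70,169 169,18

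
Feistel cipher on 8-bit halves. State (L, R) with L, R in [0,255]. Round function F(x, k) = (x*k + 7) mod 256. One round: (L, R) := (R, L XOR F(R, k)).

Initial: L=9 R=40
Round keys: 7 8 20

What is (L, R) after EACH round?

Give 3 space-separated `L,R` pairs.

Answer: 40,22 22,159 159,101

Derivation:
Round 1 (k=7): L=40 R=22
Round 2 (k=8): L=22 R=159
Round 3 (k=20): L=159 R=101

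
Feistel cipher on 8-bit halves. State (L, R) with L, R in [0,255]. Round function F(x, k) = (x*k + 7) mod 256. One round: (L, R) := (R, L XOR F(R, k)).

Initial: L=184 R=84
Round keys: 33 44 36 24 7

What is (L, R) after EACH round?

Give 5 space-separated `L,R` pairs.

Round 1 (k=33): L=84 R=99
Round 2 (k=44): L=99 R=95
Round 3 (k=36): L=95 R=0
Round 4 (k=24): L=0 R=88
Round 5 (k=7): L=88 R=111

Answer: 84,99 99,95 95,0 0,88 88,111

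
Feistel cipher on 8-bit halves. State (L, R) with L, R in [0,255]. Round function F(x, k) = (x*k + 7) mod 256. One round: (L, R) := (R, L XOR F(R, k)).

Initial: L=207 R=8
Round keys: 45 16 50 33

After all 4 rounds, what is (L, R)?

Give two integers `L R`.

Answer: 85 243

Derivation:
Round 1 (k=45): L=8 R=160
Round 2 (k=16): L=160 R=15
Round 3 (k=50): L=15 R=85
Round 4 (k=33): L=85 R=243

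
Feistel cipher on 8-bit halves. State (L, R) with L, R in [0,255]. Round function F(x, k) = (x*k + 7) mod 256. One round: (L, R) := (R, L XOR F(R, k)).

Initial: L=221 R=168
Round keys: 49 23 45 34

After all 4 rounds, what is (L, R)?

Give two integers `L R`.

Answer: 194 166

Derivation:
Round 1 (k=49): L=168 R=242
Round 2 (k=23): L=242 R=109
Round 3 (k=45): L=109 R=194
Round 4 (k=34): L=194 R=166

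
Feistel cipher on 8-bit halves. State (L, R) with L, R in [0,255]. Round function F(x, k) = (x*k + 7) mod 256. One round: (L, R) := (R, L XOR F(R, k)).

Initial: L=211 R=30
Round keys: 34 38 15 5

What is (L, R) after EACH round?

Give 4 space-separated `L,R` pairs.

Round 1 (k=34): L=30 R=208
Round 2 (k=38): L=208 R=249
Round 3 (k=15): L=249 R=78
Round 4 (k=5): L=78 R=116

Answer: 30,208 208,249 249,78 78,116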